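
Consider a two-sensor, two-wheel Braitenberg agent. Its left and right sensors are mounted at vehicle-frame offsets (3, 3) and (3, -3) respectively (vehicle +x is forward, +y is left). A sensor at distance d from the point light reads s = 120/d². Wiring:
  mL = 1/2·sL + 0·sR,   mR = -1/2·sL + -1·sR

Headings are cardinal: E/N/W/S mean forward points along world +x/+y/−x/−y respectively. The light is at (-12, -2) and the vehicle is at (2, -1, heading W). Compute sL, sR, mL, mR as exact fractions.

24/25 120/137 12/25 -4644/3425

left sensor world pos  = (-1, -4); dL² = 125
right sensor world pos = (-1, 2); dR² = 137
sL = 120/125 = 24/25
sR = 120/137 = 120/137
mL = 1/2·sL + 0·sR = 12/25
mR = -1/2·sL + -1·sR = -4644/3425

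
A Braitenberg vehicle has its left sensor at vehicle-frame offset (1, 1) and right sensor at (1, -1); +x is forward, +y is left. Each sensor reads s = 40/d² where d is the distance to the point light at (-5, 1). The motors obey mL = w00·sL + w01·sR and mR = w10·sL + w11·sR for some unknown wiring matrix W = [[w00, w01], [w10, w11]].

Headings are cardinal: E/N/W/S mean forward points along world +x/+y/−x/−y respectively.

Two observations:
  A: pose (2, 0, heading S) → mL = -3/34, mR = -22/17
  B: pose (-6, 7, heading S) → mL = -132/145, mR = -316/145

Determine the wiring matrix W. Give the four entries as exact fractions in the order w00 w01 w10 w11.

-1 1/2 -1/2 -1

obs A: pose=(2,0,S) → sL=10/17, sR=1, mL=-3/34, mR=-22/17
obs B: pose=(-6,7,S) → sL=8/5, sR=40/29, mL=-132/145, mR=-316/145
sensor matrix S = [[10/17, 1], [8/5, 40/29]]; det S = -1944/2465
solve [mL_A; mL_B] = S·[w00; w01] and [mR_A; mR_B] = S·[w10; w11]:
  w00 = -1, w01 = 1/2, w10 = -1/2, w11 = -1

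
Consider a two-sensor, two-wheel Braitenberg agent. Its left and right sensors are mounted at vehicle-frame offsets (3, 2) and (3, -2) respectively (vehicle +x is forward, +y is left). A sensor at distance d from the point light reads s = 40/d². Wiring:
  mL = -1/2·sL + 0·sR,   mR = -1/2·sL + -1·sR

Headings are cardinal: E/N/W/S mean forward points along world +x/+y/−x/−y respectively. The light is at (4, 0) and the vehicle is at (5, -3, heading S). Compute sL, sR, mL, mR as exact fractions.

left sensor world pos  = (7, -6); dL² = 45
right sensor world pos = (3, -6); dR² = 37
sL = 40/45 = 8/9
sR = 40/37 = 40/37
mL = -1/2·sL + 0·sR = -4/9
mR = -1/2·sL + -1·sR = -508/333

8/9 40/37 -4/9 -508/333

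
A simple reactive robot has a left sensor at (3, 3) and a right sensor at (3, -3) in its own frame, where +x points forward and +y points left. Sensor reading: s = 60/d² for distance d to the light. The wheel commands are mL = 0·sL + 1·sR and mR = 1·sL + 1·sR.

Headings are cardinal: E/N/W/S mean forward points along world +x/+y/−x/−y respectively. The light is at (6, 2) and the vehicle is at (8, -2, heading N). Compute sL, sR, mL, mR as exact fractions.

30 30/13 30/13 420/13

left sensor world pos  = (5, 1); dL² = 2
right sensor world pos = (11, 1); dR² = 26
sL = 60/2 = 30
sR = 60/26 = 30/13
mL = 0·sL + 1·sR = 30/13
mR = 1·sL + 1·sR = 420/13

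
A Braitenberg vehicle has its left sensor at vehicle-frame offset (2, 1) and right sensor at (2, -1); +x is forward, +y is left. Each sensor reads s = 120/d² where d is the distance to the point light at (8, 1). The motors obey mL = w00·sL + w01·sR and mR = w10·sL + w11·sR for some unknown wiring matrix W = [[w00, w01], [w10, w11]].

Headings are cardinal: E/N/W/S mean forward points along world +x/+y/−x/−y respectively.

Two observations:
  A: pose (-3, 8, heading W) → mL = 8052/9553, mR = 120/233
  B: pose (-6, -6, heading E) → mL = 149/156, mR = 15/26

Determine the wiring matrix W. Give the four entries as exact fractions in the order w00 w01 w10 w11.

obs A: pose=(-3,8,W) → sL=24/41, sR=120/233, mL=8052/9553, mR=120/233
obs B: pose=(-6,-6,E) → sL=2/3, sR=15/26, mL=149/156, mR=15/26
sensor matrix S = [[24/41, 120/233], [2/3, 15/26]]; det S = -700/124189
solve [mL_A; mL_B] = S·[w00; w01] and [mR_A; mR_B] = S·[w10; w11]:
  w00 = 1, w01 = 1/2, w10 = 0, w11 = 1

1 1/2 0 1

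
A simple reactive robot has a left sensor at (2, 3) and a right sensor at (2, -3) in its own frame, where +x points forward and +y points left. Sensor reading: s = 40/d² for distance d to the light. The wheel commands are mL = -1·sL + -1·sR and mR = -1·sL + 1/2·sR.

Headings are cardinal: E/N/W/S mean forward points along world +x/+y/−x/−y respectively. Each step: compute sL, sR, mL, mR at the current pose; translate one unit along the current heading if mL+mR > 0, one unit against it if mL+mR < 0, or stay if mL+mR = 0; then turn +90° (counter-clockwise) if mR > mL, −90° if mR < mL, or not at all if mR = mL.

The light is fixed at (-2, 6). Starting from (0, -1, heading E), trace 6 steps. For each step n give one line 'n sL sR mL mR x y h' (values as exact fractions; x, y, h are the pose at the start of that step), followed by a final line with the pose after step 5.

0 5/4 10/29 -185/116 -125/116 0 -1 E
1 40/29 40/41 -2800/1189 -1060/1189 -1 -1 N
2 20/61 20/13 -1480/793 350/793 -1 -2 W
3 8/25 40/101 -1808/2525 -308/2525 0 -2 S
4 5/4 10/29 -185/116 -125/116 0 -1 E
5 40/29 40/41 -2800/1189 -1060/1189 -1 -1 N
final -1 -2 W

n=0: pose=(0,-1,E); sL=5/4, sR=10/29; mL=-185/116, mR=-125/116; mL+mR=-155/58 → advance -1; mR−mL=15/29 → turn +1·90°
n=1: pose=(-1,-1,N); sL=40/29, sR=40/41; mL=-2800/1189, mR=-1060/1189; mL+mR=-3860/1189 → advance -1; mR−mL=60/41 → turn +1·90°
n=2: pose=(-1,-2,W); sL=20/61, sR=20/13; mL=-1480/793, mR=350/793; mL+mR=-1130/793 → advance -1; mR−mL=30/13 → turn +1·90°
n=3: pose=(0,-2,S); sL=8/25, sR=40/101; mL=-1808/2525, mR=-308/2525; mL+mR=-2116/2525 → advance -1; mR−mL=60/101 → turn +1·90°
n=4: pose=(0,-1,E); sL=5/4, sR=10/29; mL=-185/116, mR=-125/116; mL+mR=-155/58 → advance -1; mR−mL=15/29 → turn +1·90°
n=5: pose=(-1,-1,N); sL=40/29, sR=40/41; mL=-2800/1189, mR=-1060/1189; mL+mR=-3860/1189 → advance -1; mR−mL=60/41 → turn +1·90°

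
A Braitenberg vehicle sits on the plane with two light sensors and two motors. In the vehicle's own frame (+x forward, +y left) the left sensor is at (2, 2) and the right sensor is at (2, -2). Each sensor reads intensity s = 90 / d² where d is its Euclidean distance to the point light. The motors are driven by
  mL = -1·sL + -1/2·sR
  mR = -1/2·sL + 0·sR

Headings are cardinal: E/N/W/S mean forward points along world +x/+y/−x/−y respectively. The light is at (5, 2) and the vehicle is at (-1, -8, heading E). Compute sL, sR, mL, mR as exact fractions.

9/8 9/16 -45/32 -9/16

left sensor world pos  = (1, -6); dL² = 80
right sensor world pos = (1, -10); dR² = 160
sL = 90/80 = 9/8
sR = 90/160 = 9/16
mL = -1·sL + -1/2·sR = -45/32
mR = -1/2·sL + 0·sR = -9/16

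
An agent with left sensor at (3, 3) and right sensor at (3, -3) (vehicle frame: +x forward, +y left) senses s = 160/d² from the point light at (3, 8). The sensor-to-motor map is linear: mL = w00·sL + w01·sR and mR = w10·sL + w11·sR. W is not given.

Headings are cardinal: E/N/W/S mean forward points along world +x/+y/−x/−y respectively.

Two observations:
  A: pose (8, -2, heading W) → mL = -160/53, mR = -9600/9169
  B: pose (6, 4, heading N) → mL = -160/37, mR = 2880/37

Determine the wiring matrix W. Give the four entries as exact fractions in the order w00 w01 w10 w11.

0 -1 1/2 -1/2

obs A: pose=(8,-2,W) → sL=160/173, sR=160/53, mL=-160/53, mR=-9600/9169
obs B: pose=(6,4,N) → sL=160, sR=160/37, mL=-160/37, mR=2880/37
sensor matrix S = [[160/173, 160/53], [160, 160/37]]; det S = -162508800/339253
solve [mL_A; mL_B] = S·[w00; w01] and [mR_A; mR_B] = S·[w10; w11]:
  w00 = 0, w01 = -1, w10 = 1/2, w11 = -1/2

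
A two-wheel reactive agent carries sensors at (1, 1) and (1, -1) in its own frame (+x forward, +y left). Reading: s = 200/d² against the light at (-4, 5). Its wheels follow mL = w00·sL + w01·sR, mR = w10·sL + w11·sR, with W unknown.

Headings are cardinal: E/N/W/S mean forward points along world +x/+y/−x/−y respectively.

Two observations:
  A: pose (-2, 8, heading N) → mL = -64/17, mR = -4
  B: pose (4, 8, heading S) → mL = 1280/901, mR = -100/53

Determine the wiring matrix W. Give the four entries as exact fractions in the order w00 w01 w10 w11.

obs A: pose=(-2,8,N) → sL=200/17, sR=8, mL=-64/17, mR=-4
obs B: pose=(4,8,S) → sL=40/17, sR=200/53, mL=1280/901, mR=-100/53
sensor matrix S = [[200/17, 8], [40/17, 200/53]]; det S = 23040/901
solve [mL_A; mL_B] = S·[w00; w01] and [mR_A; mR_B] = S·[w10; w11]:
  w00 = -1, w01 = 1, w10 = 0, w11 = -1/2

-1 1 0 -1/2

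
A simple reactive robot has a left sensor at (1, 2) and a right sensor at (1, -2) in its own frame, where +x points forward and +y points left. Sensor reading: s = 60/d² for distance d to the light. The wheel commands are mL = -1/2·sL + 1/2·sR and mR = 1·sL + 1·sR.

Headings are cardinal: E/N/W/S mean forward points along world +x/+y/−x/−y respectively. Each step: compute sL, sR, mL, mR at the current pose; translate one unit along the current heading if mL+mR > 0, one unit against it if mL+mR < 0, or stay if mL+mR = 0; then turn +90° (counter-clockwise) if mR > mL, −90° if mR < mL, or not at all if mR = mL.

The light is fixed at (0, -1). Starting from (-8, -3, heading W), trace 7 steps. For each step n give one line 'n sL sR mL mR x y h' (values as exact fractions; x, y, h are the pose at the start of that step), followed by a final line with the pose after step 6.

0 60/97 20/27 160/2619 3560/2619 -8 -3 W
1 30/29 6/13 -108/377 564/377 -9 -3 S
2 12/13 60/89 -144/1157 1848/1157 -9 -4 E
3 15/26 3/2 6/13 27/13 -8 -4 N
4 60/97 20/27 160/2619 3560/2619 -8 -3 W
5 30/29 6/13 -108/377 564/377 -9 -3 S
6 12/13 60/89 -144/1157 1848/1157 -9 -4 E
final -8 -4 N

n=0: pose=(-8,-3,W); sL=60/97, sR=20/27; mL=160/2619, mR=3560/2619; mL+mR=1240/873 → advance +1; mR−mL=3400/2619 → turn +1·90°
n=1: pose=(-9,-3,S); sL=30/29, sR=6/13; mL=-108/377, mR=564/377; mL+mR=456/377 → advance +1; mR−mL=672/377 → turn +1·90°
n=2: pose=(-9,-4,E); sL=12/13, sR=60/89; mL=-144/1157, mR=1848/1157; mL+mR=1704/1157 → advance +1; mR−mL=1992/1157 → turn +1·90°
n=3: pose=(-8,-4,N); sL=15/26, sR=3/2; mL=6/13, mR=27/13; mL+mR=33/13 → advance +1; mR−mL=21/13 → turn +1·90°
n=4: pose=(-8,-3,W); sL=60/97, sR=20/27; mL=160/2619, mR=3560/2619; mL+mR=1240/873 → advance +1; mR−mL=3400/2619 → turn +1·90°
n=5: pose=(-9,-3,S); sL=30/29, sR=6/13; mL=-108/377, mR=564/377; mL+mR=456/377 → advance +1; mR−mL=672/377 → turn +1·90°
n=6: pose=(-9,-4,E); sL=12/13, sR=60/89; mL=-144/1157, mR=1848/1157; mL+mR=1704/1157 → advance +1; mR−mL=1992/1157 → turn +1·90°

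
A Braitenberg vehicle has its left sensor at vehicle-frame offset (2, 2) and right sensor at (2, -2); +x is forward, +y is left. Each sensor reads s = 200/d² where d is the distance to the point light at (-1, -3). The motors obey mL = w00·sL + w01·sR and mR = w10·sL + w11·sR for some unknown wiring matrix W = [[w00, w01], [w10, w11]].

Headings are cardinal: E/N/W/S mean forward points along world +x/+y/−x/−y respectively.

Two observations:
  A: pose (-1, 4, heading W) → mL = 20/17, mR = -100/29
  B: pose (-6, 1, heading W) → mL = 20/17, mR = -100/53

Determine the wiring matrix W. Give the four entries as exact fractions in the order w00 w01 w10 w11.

0 1/2 -1/2 0

obs A: pose=(-1,4,W) → sL=200/29, sR=40/17, mL=20/17, mR=-100/29
obs B: pose=(-6,1,W) → sL=200/53, sR=40/17, mL=20/17, mR=-100/53
sensor matrix S = [[200/29, 40/17], [200/53, 40/17]]; det S = 192000/26129
solve [mL_A; mL_B] = S·[w00; w01] and [mR_A; mR_B] = S·[w10; w11]:
  w00 = 0, w01 = 1/2, w10 = -1/2, w11 = 0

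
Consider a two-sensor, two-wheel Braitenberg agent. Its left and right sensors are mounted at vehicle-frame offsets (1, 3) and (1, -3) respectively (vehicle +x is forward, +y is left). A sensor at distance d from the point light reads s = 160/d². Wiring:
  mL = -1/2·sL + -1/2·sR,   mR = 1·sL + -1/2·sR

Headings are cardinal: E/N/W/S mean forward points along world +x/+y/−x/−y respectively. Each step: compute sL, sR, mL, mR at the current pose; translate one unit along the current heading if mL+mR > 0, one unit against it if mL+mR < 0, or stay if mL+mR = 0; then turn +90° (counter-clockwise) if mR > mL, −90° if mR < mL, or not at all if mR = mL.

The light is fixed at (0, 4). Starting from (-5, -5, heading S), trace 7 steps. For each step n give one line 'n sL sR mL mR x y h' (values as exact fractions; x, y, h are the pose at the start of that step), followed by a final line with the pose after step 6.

n=0: pose=(-5,-5,S); sL=20/13, sR=40/41; mL=-670/533, mR=560/533; mL+mR=-110/533 → advance -1; mR−mL=30/13 → turn +1·90°
n=1: pose=(-5,-4,E); sL=160/41, sR=160/137; mL=-14240/5617, mR=18640/5617; mL+mR=4400/5617 → advance +1; mR−mL=240/41 → turn +1·90°
n=2: pose=(-4,-4,N); sL=80/49, sR=16/5; mL=-592/245, mR=8/245; mL+mR=-584/245 → advance -1; mR−mL=120/49 → turn +1·90°
n=3: pose=(-4,-5,W); sL=160/169, sR=160/61; mL=-18400/10309, mR=-3760/10309; mL+mR=-22160/10309 → advance -1; mR−mL=240/169 → turn +1·90°
n=4: pose=(-3,-5,S); sL=8/5, sR=20/17; mL=-118/85, mR=86/85; mL+mR=-32/85 → advance -1; mR−mL=12/5 → turn +1·90°
n=5: pose=(-3,-4,E); sL=160/29, sR=32/25; mL=-2464/725, mR=3536/725; mL+mR=1072/725 → advance +1; mR−mL=240/29 → turn +1·90°
n=6: pose=(-2,-4,N); sL=80/37, sR=16/5; mL=-496/185, mR=104/185; mL+mR=-392/185 → advance -1; mR−mL=120/37 → turn +1·90°

0 20/13 40/41 -670/533 560/533 -5 -5 S
1 160/41 160/137 -14240/5617 18640/5617 -5 -4 E
2 80/49 16/5 -592/245 8/245 -4 -4 N
3 160/169 160/61 -18400/10309 -3760/10309 -4 -5 W
4 8/5 20/17 -118/85 86/85 -3 -5 S
5 160/29 32/25 -2464/725 3536/725 -3 -4 E
6 80/37 16/5 -496/185 104/185 -2 -4 N
final -2 -5 W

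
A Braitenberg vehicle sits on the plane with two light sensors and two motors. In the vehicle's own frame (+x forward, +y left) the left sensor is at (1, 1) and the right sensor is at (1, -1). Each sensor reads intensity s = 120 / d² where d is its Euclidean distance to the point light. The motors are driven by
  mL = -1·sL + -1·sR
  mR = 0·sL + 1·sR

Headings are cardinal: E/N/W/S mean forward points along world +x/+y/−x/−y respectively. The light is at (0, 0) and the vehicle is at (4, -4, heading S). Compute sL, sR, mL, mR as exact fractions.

12/5 60/17 -504/85 60/17

left sensor world pos  = (5, -5); dL² = 50
right sensor world pos = (3, -5); dR² = 34
sL = 120/50 = 12/5
sR = 120/34 = 60/17
mL = -1·sL + -1·sR = -504/85
mR = 0·sL + 1·sR = 60/17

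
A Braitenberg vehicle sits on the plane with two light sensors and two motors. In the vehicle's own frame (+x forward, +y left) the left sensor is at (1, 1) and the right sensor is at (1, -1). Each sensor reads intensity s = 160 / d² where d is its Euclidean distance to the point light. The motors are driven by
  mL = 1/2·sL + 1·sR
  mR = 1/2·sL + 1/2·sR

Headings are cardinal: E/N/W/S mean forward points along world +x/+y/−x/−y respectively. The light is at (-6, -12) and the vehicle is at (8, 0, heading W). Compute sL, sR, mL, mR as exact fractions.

left sensor world pos  = (7, -1); dL² = 290
right sensor world pos = (7, 1); dR² = 338
sL = 160/290 = 16/29
sR = 160/338 = 80/169
mL = 1/2·sL + 1·sR = 3672/4901
mR = 1/2·sL + 1/2·sR = 2512/4901

16/29 80/169 3672/4901 2512/4901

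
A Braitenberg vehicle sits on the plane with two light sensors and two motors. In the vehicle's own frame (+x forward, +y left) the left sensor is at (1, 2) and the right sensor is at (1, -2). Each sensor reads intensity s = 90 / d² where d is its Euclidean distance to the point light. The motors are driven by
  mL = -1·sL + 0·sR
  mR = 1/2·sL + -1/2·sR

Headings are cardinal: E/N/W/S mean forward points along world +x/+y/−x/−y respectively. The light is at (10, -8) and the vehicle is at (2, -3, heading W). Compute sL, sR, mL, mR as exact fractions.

1 9/13 -1 2/13

left sensor world pos  = (1, -5); dL² = 90
right sensor world pos = (1, -1); dR² = 130
sL = 90/90 = 1
sR = 90/130 = 9/13
mL = -1·sL + 0·sR = -1
mR = 1/2·sL + -1/2·sR = 2/13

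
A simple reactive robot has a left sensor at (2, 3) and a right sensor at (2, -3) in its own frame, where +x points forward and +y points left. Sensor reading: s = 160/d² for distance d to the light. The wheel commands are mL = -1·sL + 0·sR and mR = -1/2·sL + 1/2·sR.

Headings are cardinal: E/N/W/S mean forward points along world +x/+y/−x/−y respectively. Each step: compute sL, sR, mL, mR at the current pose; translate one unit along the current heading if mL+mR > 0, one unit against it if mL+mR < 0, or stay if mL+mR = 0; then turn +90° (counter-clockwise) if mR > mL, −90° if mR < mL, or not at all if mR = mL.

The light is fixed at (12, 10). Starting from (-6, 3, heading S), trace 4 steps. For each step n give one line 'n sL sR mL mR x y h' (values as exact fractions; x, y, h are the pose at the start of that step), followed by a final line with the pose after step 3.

n=0: pose=(-6,3,S); sL=80/153, sR=80/261; mL=-80/153, mR=-160/1479; mL+mR=-2800/4437 → advance -1; mR−mL=1840/4437 → turn +1·90°
n=1: pose=(-6,4,E); sL=32/53, sR=160/337; mL=-32/53, mR=-1152/17861; mL+mR=-11936/17861 → advance -1; mR−mL=9632/17861 → turn +1·90°
n=2: pose=(-7,4,N); sL=8/25, sR=10/17; mL=-8/25, mR=57/425; mL+mR=-79/425 → advance -1; mR−mL=193/425 → turn +1·90°
n=3: pose=(-7,3,W); sL=160/541, sR=160/457; mL=-160/541, mR=6720/247237; mL+mR=-66400/247237 → advance -1; mR−mL=79840/247237 → turn +1·90°

0 80/153 80/261 -80/153 -160/1479 -6 3 S
1 32/53 160/337 -32/53 -1152/17861 -6 4 E
2 8/25 10/17 -8/25 57/425 -7 4 N
3 160/541 160/457 -160/541 6720/247237 -7 3 W
final -6 3 S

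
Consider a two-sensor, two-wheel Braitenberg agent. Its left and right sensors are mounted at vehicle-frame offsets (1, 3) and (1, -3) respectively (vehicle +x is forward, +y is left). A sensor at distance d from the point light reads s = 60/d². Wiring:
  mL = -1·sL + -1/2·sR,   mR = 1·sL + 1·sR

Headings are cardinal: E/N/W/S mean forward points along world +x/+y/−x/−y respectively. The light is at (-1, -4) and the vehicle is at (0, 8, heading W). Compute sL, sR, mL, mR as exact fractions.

20/27 4/15 -118/135 136/135

left sensor world pos  = (-1, 5); dL² = 81
right sensor world pos = (-1, 11); dR² = 225
sL = 60/81 = 20/27
sR = 60/225 = 4/15
mL = -1·sL + -1/2·sR = -118/135
mR = 1·sL + 1·sR = 136/135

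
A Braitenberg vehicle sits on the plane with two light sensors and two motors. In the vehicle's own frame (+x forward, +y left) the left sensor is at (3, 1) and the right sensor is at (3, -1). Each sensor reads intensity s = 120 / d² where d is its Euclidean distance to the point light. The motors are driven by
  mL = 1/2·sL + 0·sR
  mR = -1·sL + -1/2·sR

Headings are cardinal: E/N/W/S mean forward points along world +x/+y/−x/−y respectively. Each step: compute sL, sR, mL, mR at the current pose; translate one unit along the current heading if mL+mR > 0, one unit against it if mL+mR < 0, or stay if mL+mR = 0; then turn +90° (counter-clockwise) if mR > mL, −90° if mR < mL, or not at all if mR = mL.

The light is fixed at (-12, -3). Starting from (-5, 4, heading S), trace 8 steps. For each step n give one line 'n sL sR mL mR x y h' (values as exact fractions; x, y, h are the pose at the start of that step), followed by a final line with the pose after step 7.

0 3/2 30/13 3/4 -69/26 -5 4 S
1 24/13 120/97 12/13 -3108/1261 -5 5 W
2 12/17 60/101 6/17 -1722/1717 -4 5 N
3 24/37 120/157 12/37 -5988/5809 -4 4 E
4 3/2 30/13 3/4 -69/26 -5 4 S
5 24/13 120/97 12/13 -3108/1261 -5 5 W
6 12/17 60/101 6/17 -1722/1717 -4 5 N
7 24/37 120/157 12/37 -5988/5809 -4 4 E
final -5 4 S

n=0: pose=(-5,4,S); sL=3/2, sR=30/13; mL=3/4, mR=-69/26; mL+mR=-99/52 → advance -1; mR−mL=-177/52 → turn -1·90°
n=1: pose=(-5,5,W); sL=24/13, sR=120/97; mL=12/13, mR=-3108/1261; mL+mR=-1944/1261 → advance -1; mR−mL=-4272/1261 → turn -1·90°
n=2: pose=(-4,5,N); sL=12/17, sR=60/101; mL=6/17, mR=-1722/1717; mL+mR=-1116/1717 → advance -1; mR−mL=-2328/1717 → turn -1·90°
n=3: pose=(-4,4,E); sL=24/37, sR=120/157; mL=12/37, mR=-5988/5809; mL+mR=-4104/5809 → advance -1; mR−mL=-7872/5809 → turn -1·90°
n=4: pose=(-5,4,S); sL=3/2, sR=30/13; mL=3/4, mR=-69/26; mL+mR=-99/52 → advance -1; mR−mL=-177/52 → turn -1·90°
n=5: pose=(-5,5,W); sL=24/13, sR=120/97; mL=12/13, mR=-3108/1261; mL+mR=-1944/1261 → advance -1; mR−mL=-4272/1261 → turn -1·90°
n=6: pose=(-4,5,N); sL=12/17, sR=60/101; mL=6/17, mR=-1722/1717; mL+mR=-1116/1717 → advance -1; mR−mL=-2328/1717 → turn -1·90°
n=7: pose=(-4,4,E); sL=24/37, sR=120/157; mL=12/37, mR=-5988/5809; mL+mR=-4104/5809 → advance -1; mR−mL=-7872/5809 → turn -1·90°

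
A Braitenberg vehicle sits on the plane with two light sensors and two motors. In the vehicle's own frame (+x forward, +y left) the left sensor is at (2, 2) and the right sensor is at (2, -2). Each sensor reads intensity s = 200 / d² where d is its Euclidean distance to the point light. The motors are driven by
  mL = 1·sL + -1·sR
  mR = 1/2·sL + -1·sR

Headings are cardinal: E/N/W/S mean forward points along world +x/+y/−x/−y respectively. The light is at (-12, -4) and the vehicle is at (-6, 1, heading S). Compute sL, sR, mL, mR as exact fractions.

200/73 8 -384/73 -484/73

left sensor world pos  = (-4, -1); dL² = 73
right sensor world pos = (-8, -1); dR² = 25
sL = 200/73 = 200/73
sR = 200/25 = 8
mL = 1·sL + -1·sR = -384/73
mR = 1/2·sL + -1·sR = -484/73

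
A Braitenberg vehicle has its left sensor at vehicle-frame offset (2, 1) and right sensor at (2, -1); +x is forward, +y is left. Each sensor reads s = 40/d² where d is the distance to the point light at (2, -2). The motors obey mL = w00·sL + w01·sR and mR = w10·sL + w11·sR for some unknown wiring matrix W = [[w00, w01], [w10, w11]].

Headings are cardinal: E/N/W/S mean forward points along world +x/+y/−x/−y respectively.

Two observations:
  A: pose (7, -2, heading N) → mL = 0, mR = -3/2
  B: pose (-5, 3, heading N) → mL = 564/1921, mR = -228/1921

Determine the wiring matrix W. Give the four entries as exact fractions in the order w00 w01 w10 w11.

obs A: pose=(7,-2,N) → sL=2, sR=1, mL=0, mR=-3/2
obs B: pose=(-5,3,N) → sL=40/113, sR=8/17, mL=564/1921, mR=-228/1921
sensor matrix S = [[2, 1], [40/113, 8/17]]; det S = 1128/1921
solve [mL_A; mL_B] = S·[w00; w01] and [mR_A; mR_B] = S·[w10; w11]:
  w00 = -1/2, w01 = 1, w10 = -1, w11 = 1/2

-1/2 1 -1 1/2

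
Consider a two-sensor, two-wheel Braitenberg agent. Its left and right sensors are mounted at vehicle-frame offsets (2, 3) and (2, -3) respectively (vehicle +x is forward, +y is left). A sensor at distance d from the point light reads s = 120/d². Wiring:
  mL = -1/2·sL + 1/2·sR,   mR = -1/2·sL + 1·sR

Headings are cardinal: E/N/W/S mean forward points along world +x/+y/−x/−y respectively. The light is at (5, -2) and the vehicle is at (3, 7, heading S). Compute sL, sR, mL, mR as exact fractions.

12/5 60/37 -72/185 78/185

left sensor world pos  = (6, 5); dL² = 50
right sensor world pos = (0, 5); dR² = 74
sL = 120/50 = 12/5
sR = 120/74 = 60/37
mL = -1/2·sL + 1/2·sR = -72/185
mR = -1/2·sL + 1·sR = 78/185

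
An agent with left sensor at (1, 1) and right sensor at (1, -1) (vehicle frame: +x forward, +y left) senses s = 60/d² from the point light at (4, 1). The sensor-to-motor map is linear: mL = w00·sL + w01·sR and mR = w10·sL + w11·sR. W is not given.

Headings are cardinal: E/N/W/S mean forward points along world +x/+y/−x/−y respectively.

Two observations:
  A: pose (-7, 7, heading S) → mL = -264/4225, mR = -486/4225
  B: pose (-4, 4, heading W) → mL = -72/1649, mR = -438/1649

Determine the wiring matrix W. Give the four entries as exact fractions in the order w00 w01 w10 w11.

-1/2 1/2 1/2 -1

obs A: pose=(-7,7,S) → sL=12/25, sR=60/169, mL=-264/4225, mR=-486/4225
obs B: pose=(-4,4,W) → sL=12/17, sR=60/97, mL=-72/1649, mR=-438/1649
sensor matrix S = [[12/25, 60/169], [12/17, 60/97]]; det S = 64512/1393405
solve [mL_A; mL_B] = S·[w00; w01] and [mR_A; mR_B] = S·[w10; w11]:
  w00 = -1/2, w01 = 1/2, w10 = 1/2, w11 = -1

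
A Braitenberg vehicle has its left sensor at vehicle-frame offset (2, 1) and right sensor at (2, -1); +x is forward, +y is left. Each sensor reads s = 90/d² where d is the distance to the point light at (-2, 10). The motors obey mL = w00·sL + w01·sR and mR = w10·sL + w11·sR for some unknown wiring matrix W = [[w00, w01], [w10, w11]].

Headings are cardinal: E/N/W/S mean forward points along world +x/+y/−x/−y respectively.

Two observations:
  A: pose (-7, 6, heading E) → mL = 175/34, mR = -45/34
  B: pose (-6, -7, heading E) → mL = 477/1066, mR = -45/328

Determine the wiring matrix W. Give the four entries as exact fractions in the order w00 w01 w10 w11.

1/2 1 0 -1/2

obs A: pose=(-7,6,E) → sL=5, sR=45/17, mL=175/34, mR=-45/34
obs B: pose=(-6,-7,E) → sL=9/26, sR=45/164, mL=477/1066, mR=-45/328
sensor matrix S = [[5, 45/17], [9/26, 45/164]]; det S = 16515/36244
solve [mL_A; mL_B] = S·[w00; w01] and [mR_A; mR_B] = S·[w10; w11]:
  w00 = 1/2, w01 = 1, w10 = 0, w11 = -1/2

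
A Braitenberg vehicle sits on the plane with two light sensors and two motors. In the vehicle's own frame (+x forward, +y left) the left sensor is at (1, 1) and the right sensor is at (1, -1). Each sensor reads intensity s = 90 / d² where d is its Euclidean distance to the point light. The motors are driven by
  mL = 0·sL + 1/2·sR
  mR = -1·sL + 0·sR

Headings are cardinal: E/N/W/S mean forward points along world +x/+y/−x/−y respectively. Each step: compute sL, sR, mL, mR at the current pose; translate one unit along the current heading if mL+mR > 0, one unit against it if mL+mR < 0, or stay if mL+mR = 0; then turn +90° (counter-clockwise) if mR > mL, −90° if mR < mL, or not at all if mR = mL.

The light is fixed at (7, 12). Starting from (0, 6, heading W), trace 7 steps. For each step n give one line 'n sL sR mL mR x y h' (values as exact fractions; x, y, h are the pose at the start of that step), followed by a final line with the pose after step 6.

n=0: pose=(0,6,W); sL=90/113, sR=90/89; mL=45/89, mR=-90/113; mL+mR=-2925/10057 → advance -1; mR−mL=-13095/10057 → turn -1·90°
n=1: pose=(1,6,N); sL=45/37, sR=9/5; mL=9/10, mR=-45/37; mL+mR=-117/370 → advance -1; mR−mL=-783/370 → turn -1·90°
n=2: pose=(1,5,E); sL=90/61, sR=90/89; mL=45/89, mR=-90/61; mL+mR=-5265/5429 → advance -1; mR−mL=-10755/5429 → turn -1·90°
n=3: pose=(0,5,S); sL=9/10, sR=45/64; mL=45/128, mR=-9/10; mL+mR=-351/640 → advance -1; mR−mL=-801/640 → turn -1·90°
n=4: pose=(0,6,W); sL=90/113, sR=90/89; mL=45/89, mR=-90/113; mL+mR=-2925/10057 → advance -1; mR−mL=-13095/10057 → turn -1·90°
n=5: pose=(1,6,N); sL=45/37, sR=9/5; mL=9/10, mR=-45/37; mL+mR=-117/370 → advance -1; mR−mL=-783/370 → turn -1·90°
n=6: pose=(1,5,E); sL=90/61, sR=90/89; mL=45/89, mR=-90/61; mL+mR=-5265/5429 → advance -1; mR−mL=-10755/5429 → turn -1·90°

0 90/113 90/89 45/89 -90/113 0 6 W
1 45/37 9/5 9/10 -45/37 1 6 N
2 90/61 90/89 45/89 -90/61 1 5 E
3 9/10 45/64 45/128 -9/10 0 5 S
4 90/113 90/89 45/89 -90/113 0 6 W
5 45/37 9/5 9/10 -45/37 1 6 N
6 90/61 90/89 45/89 -90/61 1 5 E
final 0 5 S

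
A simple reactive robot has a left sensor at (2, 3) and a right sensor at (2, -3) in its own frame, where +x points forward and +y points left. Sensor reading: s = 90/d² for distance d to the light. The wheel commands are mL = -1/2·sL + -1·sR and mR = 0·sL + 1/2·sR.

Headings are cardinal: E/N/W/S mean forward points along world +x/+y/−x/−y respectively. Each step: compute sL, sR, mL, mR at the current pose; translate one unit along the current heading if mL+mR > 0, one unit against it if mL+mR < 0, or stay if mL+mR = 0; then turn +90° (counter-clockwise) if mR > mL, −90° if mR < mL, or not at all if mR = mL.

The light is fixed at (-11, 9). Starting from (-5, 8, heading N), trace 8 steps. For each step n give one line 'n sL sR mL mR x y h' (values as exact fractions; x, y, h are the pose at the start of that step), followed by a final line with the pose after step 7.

n=0: pose=(-5,8,N); sL=9, sR=45/41; mL=-459/82, mR=45/82; mL+mR=-207/41 → advance -1; mR−mL=252/41 → turn +1·90°
n=1: pose=(-5,7,W); sL=90/41, sR=90/17; mL=-4455/697, mR=45/17; mL+mR=-2610/697 → advance -1; mR−mL=6300/697 → turn +1·90°
n=2: pose=(-4,7,S); sL=45/58, sR=45/16; mL=-1485/464, mR=45/32; mL+mR=-1665/928 → advance -1; mR−mL=4275/928 → turn +1·90°
n=3: pose=(-4,8,E); sL=18/17, sR=90/97; mL=-2403/1649, mR=45/97; mL+mR=-1638/1649 → advance -1; mR−mL=3168/1649 → turn +1·90°
n=4: pose=(-5,8,N); sL=9, sR=45/41; mL=-459/82, mR=45/82; mL+mR=-207/41 → advance -1; mR−mL=252/41 → turn +1·90°
n=5: pose=(-5,7,W); sL=90/41, sR=90/17; mL=-4455/697, mR=45/17; mL+mR=-2610/697 → advance -1; mR−mL=6300/697 → turn +1·90°
n=6: pose=(-4,7,S); sL=45/58, sR=45/16; mL=-1485/464, mR=45/32; mL+mR=-1665/928 → advance -1; mR−mL=4275/928 → turn +1·90°
n=7: pose=(-4,8,E); sL=18/17, sR=90/97; mL=-2403/1649, mR=45/97; mL+mR=-1638/1649 → advance -1; mR−mL=3168/1649 → turn +1·90°

0 9 45/41 -459/82 45/82 -5 8 N
1 90/41 90/17 -4455/697 45/17 -5 7 W
2 45/58 45/16 -1485/464 45/32 -4 7 S
3 18/17 90/97 -2403/1649 45/97 -4 8 E
4 9 45/41 -459/82 45/82 -5 8 N
5 90/41 90/17 -4455/697 45/17 -5 7 W
6 45/58 45/16 -1485/464 45/32 -4 7 S
7 18/17 90/97 -2403/1649 45/97 -4 8 E
final -5 8 N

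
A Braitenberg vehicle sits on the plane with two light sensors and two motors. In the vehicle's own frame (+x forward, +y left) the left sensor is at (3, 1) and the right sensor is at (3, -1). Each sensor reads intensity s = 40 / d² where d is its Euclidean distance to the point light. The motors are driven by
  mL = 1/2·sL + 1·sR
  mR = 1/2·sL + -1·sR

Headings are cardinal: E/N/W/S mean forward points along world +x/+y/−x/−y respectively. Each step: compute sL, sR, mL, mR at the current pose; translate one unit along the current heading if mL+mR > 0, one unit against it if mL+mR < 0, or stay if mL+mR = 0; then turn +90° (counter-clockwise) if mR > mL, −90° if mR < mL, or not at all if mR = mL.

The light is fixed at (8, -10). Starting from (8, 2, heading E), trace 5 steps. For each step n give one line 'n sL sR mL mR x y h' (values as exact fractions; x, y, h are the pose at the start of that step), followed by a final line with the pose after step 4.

n=0: pose=(8,2,E); sL=20/89, sR=4/13; mL=486/1157, mR=-226/1157; mL+mR=20/89 → advance +1; mR−mL=-8/13 → turn -1·90°
n=1: pose=(9,2,S); sL=8/17, sR=40/81; mL=1004/1377, mR=-356/1377; mL+mR=8/17 → advance +1; mR−mL=-80/81 → turn -1·90°
n=2: pose=(9,1,W); sL=5/13, sR=10/37; mL=445/962, mR=-75/962; mL+mR=5/13 → advance +1; mR−mL=-20/37 → turn -1·90°
n=3: pose=(8,1,N); sL=40/197, sR=40/197; mL=60/197, mR=-20/197; mL+mR=40/197 → advance +1; mR−mL=-80/197 → turn -1·90°
n=4: pose=(8,2,E); sL=20/89, sR=4/13; mL=486/1157, mR=-226/1157; mL+mR=20/89 → advance +1; mR−mL=-8/13 → turn -1·90°

0 20/89 4/13 486/1157 -226/1157 8 2 E
1 8/17 40/81 1004/1377 -356/1377 9 2 S
2 5/13 10/37 445/962 -75/962 9 1 W
3 40/197 40/197 60/197 -20/197 8 1 N
4 20/89 4/13 486/1157 -226/1157 8 2 E
final 9 2 S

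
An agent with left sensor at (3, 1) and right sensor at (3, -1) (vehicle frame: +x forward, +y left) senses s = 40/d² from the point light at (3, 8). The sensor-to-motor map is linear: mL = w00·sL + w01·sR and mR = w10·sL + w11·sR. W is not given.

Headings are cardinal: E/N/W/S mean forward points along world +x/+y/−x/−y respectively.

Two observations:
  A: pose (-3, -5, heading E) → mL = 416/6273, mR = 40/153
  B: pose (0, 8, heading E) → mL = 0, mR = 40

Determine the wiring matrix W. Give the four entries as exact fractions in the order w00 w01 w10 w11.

1 -1 1 0

obs A: pose=(-3,-5,E) → sL=40/153, sR=8/41, mL=416/6273, mR=40/153
obs B: pose=(0,8,E) → sL=40, sR=40, mL=0, mR=40
sensor matrix S = [[40/153, 8/41], [40, 40]]; det S = 16640/6273
solve [mL_A; mL_B] = S·[w00; w01] and [mR_A; mR_B] = S·[w10; w11]:
  w00 = 1, w01 = -1, w10 = 1, w11 = 0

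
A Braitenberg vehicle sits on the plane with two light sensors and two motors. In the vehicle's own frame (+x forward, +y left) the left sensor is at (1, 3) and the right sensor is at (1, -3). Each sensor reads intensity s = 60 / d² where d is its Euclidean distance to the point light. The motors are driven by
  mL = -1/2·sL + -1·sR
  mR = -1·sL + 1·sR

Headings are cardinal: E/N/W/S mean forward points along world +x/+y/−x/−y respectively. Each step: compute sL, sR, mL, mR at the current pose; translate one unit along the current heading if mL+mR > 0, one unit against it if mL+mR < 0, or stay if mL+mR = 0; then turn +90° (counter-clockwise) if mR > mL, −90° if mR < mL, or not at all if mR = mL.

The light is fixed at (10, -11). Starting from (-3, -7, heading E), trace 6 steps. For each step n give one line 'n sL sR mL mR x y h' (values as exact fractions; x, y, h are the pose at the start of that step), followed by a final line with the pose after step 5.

0 60/193 12/29 -3186/5597 576/5597 -3 -7 E
1 30/157 30/73 -5805/11461 2520/11461 -4 -7 N
2 4/15 20/87 -158/435 -16/435 -4 -8 W
3 15/26 3/13 -27/52 -9/26 -3 -8 S
4 60/193 12/29 -3186/5597 576/5597 -3 -7 E
5 30/157 30/73 -5805/11461 2520/11461 -4 -7 N
final -4 -8 W

n=0: pose=(-3,-7,E); sL=60/193, sR=12/29; mL=-3186/5597, mR=576/5597; mL+mR=-90/193 → advance -1; mR−mL=3762/5597 → turn +1·90°
n=1: pose=(-4,-7,N); sL=30/157, sR=30/73; mL=-5805/11461, mR=2520/11461; mL+mR=-45/157 → advance -1; mR−mL=8325/11461 → turn +1·90°
n=2: pose=(-4,-8,W); sL=4/15, sR=20/87; mL=-158/435, mR=-16/435; mL+mR=-2/5 → advance -1; mR−mL=142/435 → turn +1·90°
n=3: pose=(-3,-8,S); sL=15/26, sR=3/13; mL=-27/52, mR=-9/26; mL+mR=-45/52 → advance -1; mR−mL=9/52 → turn +1·90°
n=4: pose=(-3,-7,E); sL=60/193, sR=12/29; mL=-3186/5597, mR=576/5597; mL+mR=-90/193 → advance -1; mR−mL=3762/5597 → turn +1·90°
n=5: pose=(-4,-7,N); sL=30/157, sR=30/73; mL=-5805/11461, mR=2520/11461; mL+mR=-45/157 → advance -1; mR−mL=8325/11461 → turn +1·90°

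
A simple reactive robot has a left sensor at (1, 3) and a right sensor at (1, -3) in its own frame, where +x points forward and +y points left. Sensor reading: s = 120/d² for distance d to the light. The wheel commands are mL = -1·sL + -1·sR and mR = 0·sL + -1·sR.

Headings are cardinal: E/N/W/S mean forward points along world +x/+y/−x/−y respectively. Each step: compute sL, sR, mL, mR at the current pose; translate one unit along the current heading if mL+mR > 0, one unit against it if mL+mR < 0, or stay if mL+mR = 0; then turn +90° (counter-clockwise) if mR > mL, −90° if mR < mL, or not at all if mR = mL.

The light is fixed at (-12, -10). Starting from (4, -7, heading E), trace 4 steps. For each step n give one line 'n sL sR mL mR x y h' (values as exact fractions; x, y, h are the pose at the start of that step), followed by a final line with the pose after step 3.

n=0: pose=(4,-7,E); sL=24/65, sR=120/289; mL=-14736/18785, mR=-120/289; mL+mR=-22536/18785 → advance -1; mR−mL=24/65 → turn +1·90°
n=1: pose=(3,-7,N); sL=3/4, sR=6/17; mL=-75/68, mR=-6/17; mL+mR=-99/68 → advance -1; mR−mL=3/4 → turn +1·90°
n=2: pose=(3,-8,W); sL=120/197, sR=120/221; mL=-50160/43537, mR=-120/221; mL+mR=-73800/43537 → advance -1; mR−mL=120/197 → turn +1·90°
n=3: pose=(4,-8,S); sL=60/181, sR=12/17; mL=-3192/3077, mR=-12/17; mL+mR=-5364/3077 → advance -1; mR−mL=60/181 → turn +1·90°

0 24/65 120/289 -14736/18785 -120/289 4 -7 E
1 3/4 6/17 -75/68 -6/17 3 -7 N
2 120/197 120/221 -50160/43537 -120/221 3 -8 W
3 60/181 12/17 -3192/3077 -12/17 4 -8 S
final 4 -7 E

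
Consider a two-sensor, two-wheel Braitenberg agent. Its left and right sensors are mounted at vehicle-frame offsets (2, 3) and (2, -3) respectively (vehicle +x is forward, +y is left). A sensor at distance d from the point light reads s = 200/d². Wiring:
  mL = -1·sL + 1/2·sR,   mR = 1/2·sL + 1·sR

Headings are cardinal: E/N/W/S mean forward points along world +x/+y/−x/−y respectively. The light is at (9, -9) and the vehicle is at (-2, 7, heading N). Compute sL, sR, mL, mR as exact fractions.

5/13 50/97 -160/1261 1785/2522

left sensor world pos  = (-5, 9); dL² = 520
right sensor world pos = (1, 9); dR² = 388
sL = 200/520 = 5/13
sR = 200/388 = 50/97
mL = -1·sL + 1/2·sR = -160/1261
mR = 1/2·sL + 1·sR = 1785/2522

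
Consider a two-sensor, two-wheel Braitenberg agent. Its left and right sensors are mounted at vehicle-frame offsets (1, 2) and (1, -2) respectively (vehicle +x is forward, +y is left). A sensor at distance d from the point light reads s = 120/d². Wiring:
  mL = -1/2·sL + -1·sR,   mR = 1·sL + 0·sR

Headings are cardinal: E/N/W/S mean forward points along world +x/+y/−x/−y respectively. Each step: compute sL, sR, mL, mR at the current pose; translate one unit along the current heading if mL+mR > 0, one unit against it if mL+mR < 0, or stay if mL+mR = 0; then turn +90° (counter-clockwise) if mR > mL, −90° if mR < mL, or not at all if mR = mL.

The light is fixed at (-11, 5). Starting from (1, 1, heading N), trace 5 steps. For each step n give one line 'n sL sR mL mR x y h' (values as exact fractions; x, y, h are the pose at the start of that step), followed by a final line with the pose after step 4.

0 120/109 24/41 -5076/4469 120/109 1 1 N
1 12/17 12/13 -282/221 12/17 1 0 W
2 40/87 120/157 -13580/13659 40/87 2 0 S
3 3/5 15/29 -237/290 3/5 2 1 E
4 120/109 24/41 -5076/4469 120/109 1 1 N
final 1 0 W

n=0: pose=(1,1,N); sL=120/109, sR=24/41; mL=-5076/4469, mR=120/109; mL+mR=-156/4469 → advance -1; mR−mL=9996/4469 → turn +1·90°
n=1: pose=(1,0,W); sL=12/17, sR=12/13; mL=-282/221, mR=12/17; mL+mR=-126/221 → advance -1; mR−mL=438/221 → turn +1·90°
n=2: pose=(2,0,S); sL=40/87, sR=120/157; mL=-13580/13659, mR=40/87; mL+mR=-7300/13659 → advance -1; mR−mL=6620/4553 → turn +1·90°
n=3: pose=(2,1,E); sL=3/5, sR=15/29; mL=-237/290, mR=3/5; mL+mR=-63/290 → advance -1; mR−mL=411/290 → turn +1·90°
n=4: pose=(1,1,N); sL=120/109, sR=24/41; mL=-5076/4469, mR=120/109; mL+mR=-156/4469 → advance -1; mR−mL=9996/4469 → turn +1·90°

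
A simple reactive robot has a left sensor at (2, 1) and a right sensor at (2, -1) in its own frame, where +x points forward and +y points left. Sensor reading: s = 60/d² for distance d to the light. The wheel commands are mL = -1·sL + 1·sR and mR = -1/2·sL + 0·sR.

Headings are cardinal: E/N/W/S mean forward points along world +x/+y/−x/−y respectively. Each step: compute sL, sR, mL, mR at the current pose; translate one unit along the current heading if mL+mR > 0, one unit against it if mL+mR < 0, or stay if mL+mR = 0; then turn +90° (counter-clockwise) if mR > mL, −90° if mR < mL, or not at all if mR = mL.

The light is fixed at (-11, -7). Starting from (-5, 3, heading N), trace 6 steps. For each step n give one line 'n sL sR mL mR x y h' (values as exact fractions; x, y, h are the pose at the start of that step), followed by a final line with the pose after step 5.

n=0: pose=(-5,3,N); sL=60/169, sR=60/193; mL=-1440/32617, mR=-30/169; mL+mR=-7230/32617 → advance -1; mR−mL=-4350/32617 → turn -1·90°
n=1: pose=(-5,2,E); sL=15/41, sR=15/32; mL=135/1312, mR=-15/82; mL+mR=-105/1312 → advance -1; mR−mL=-375/1312 → turn -1·90°
n=2: pose=(-6,2,S); sL=12/17, sR=12/13; mL=48/221, mR=-6/17; mL+mR=-30/221 → advance -1; mR−mL=-126/221 → turn -1·90°
n=3: pose=(-6,3,W); sL=2/3, sR=6/13; mL=-8/39, mR=-1/3; mL+mR=-7/13 → advance -1; mR−mL=-5/39 → turn -1·90°
n=4: pose=(-5,3,N); sL=60/169, sR=60/193; mL=-1440/32617, mR=-30/169; mL+mR=-7230/32617 → advance -1; mR−mL=-4350/32617 → turn -1·90°
n=5: pose=(-5,2,E); sL=15/41, sR=15/32; mL=135/1312, mR=-15/82; mL+mR=-105/1312 → advance -1; mR−mL=-375/1312 → turn -1·90°

0 60/169 60/193 -1440/32617 -30/169 -5 3 N
1 15/41 15/32 135/1312 -15/82 -5 2 E
2 12/17 12/13 48/221 -6/17 -6 2 S
3 2/3 6/13 -8/39 -1/3 -6 3 W
4 60/169 60/193 -1440/32617 -30/169 -5 3 N
5 15/41 15/32 135/1312 -15/82 -5 2 E
final -6 2 S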